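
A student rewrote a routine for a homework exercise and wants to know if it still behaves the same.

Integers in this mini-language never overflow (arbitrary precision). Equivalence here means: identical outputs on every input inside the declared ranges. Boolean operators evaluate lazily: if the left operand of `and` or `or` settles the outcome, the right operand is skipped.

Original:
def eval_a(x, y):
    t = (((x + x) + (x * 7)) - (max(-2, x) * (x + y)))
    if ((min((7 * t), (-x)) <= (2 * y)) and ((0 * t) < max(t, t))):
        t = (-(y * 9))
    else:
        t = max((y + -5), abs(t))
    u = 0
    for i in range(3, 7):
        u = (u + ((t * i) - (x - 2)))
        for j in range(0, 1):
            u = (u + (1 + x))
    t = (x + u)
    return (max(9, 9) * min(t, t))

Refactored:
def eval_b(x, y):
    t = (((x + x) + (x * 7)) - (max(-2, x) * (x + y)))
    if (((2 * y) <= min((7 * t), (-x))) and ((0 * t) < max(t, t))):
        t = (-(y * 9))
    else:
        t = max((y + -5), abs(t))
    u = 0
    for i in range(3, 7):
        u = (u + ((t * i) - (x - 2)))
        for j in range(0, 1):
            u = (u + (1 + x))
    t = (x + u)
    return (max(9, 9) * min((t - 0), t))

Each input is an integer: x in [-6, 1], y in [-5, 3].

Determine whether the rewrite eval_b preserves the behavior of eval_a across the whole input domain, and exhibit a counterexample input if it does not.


x=1, y=-5 yields 2223 from eval_a but 7407 from eval_b.
verdict: not equivalent; witness: x=1, y=-5


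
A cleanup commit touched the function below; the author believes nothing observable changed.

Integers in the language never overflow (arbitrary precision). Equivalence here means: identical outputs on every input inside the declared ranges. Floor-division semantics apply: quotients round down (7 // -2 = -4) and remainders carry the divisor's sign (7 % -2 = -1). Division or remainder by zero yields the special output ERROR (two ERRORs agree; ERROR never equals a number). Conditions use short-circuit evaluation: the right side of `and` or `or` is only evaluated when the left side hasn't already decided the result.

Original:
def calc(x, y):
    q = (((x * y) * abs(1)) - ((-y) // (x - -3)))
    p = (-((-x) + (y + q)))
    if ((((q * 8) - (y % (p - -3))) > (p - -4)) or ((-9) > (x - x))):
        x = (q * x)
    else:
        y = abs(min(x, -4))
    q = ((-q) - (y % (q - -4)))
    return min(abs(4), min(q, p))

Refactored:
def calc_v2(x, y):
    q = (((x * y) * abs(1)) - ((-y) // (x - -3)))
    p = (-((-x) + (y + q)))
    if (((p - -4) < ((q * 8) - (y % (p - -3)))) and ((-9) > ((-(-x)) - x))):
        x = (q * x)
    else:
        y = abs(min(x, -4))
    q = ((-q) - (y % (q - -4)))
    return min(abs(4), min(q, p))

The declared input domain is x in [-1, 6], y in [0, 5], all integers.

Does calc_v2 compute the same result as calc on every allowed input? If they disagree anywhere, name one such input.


On input x=0, y=1, calc returns -2 while calc_v2 returns -5.
verdict: not equivalent; witness: x=0, y=1


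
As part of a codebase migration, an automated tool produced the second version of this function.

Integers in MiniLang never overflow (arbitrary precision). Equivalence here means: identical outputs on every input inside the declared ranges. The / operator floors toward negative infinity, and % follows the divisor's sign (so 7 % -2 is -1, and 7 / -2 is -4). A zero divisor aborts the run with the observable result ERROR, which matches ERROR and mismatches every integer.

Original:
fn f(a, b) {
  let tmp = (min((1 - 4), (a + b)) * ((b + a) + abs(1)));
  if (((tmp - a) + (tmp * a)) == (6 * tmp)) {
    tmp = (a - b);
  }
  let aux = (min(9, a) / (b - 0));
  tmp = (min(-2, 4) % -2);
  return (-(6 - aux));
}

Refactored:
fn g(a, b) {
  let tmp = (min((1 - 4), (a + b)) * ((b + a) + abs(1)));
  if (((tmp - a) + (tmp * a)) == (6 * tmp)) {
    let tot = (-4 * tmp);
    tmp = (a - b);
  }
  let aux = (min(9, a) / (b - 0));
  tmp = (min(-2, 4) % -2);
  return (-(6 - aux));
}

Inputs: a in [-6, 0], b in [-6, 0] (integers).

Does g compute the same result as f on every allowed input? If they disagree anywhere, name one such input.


Side by side, the visible changes include: statement counts differ, and arithmetic usage differs, and constant usage differs, and local variable names differ.
One worked example (a=-5, b=-1) — f: tmp becomes 30; next (((tmp - a) + (tmp * a)) == (6 * tmp)) evaluates to false; next aux becomes 5; next tmp becomes 0; next final value -1; g: tmp becomes 30; next (((tmp - a) + (tmp * a)) == (6 * tmp)) evaluates to false; next aux becomes 5; next tmp becomes 0; next final value -1; agreement on -1.
Every one of the 49 inputs gives matching results.
verdict: equivalent


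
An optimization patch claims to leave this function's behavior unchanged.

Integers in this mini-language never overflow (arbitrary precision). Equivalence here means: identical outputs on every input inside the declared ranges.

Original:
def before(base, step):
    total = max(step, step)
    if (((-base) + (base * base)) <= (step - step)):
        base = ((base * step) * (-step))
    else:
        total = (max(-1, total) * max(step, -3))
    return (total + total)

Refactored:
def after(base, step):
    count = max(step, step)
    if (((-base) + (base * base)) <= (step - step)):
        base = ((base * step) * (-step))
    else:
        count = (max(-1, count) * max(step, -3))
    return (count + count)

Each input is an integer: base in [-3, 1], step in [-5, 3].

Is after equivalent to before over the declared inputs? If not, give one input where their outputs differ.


The two are interchangeable: local variable names differ, and every declared input agrees.
As a probe, take base=-1, step=-2: before runs total := -2 | (((-base) + (base * base)) <= (step - step)): false | total := 2 | result 4; after runs count := -2 | (((-base) + (base * base)) <= (step - step)): false | count := 2 | result 4; both end at 4.
Sweeping the whole domain (45 inputs) finds no disagreement.
verdict: equivalent


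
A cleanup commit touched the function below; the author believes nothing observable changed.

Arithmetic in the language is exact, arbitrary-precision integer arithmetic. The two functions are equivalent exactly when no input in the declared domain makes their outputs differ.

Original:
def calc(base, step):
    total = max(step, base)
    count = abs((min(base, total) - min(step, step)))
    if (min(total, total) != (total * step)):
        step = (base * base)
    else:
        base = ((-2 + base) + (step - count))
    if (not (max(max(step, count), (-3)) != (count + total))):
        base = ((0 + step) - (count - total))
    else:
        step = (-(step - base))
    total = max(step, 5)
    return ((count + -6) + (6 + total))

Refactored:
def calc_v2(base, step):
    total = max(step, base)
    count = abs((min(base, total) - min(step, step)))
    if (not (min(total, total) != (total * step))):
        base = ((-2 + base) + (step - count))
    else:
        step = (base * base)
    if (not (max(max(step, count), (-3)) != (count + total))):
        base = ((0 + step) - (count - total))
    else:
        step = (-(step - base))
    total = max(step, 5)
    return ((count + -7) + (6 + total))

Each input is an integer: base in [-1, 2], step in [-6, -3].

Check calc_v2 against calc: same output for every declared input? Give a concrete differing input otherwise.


Evaluate both at base=-1, step=-6.
calc: total = -1; count = 5; (min(total, total) != (total * step)) -> true; step = 1; (not (max(max(step, count), (-3)) != (count + total))) -> false; step = -2; total = 5; return 10
calc_v2: total = -1; count = 5; (not (min(total, total) != (total * step))) -> false; step = 1; (not (max(max(step, count), (-3)) != (count + total))) -> false; step = -2; total = 5; return 9
10 != 9, so the rewrite changes behavior.
verdict: not equivalent; witness: base=-1, step=-6


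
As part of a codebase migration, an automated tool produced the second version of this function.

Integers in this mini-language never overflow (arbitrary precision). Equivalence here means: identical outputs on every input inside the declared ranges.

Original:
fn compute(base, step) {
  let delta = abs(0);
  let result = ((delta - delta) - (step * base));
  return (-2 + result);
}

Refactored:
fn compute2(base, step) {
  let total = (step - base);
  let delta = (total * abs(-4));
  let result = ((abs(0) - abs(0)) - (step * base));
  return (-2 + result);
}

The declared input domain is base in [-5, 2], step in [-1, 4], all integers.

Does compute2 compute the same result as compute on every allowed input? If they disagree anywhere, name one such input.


Side by side, the visible changes include: min/max/abs usage differs, and local variable names differ, and constant usage differs, and arithmetic usage differs, and statement counts differ.
One worked example (base=-1, step=4) — compute: delta := 0 | result := 4 | result 2; compute2: total := 5 | delta := 20 | result := 4 | result 2; agreement on 2.
An exhaustive pass over the 48 declared inputs shows identical outputs.
verdict: equivalent


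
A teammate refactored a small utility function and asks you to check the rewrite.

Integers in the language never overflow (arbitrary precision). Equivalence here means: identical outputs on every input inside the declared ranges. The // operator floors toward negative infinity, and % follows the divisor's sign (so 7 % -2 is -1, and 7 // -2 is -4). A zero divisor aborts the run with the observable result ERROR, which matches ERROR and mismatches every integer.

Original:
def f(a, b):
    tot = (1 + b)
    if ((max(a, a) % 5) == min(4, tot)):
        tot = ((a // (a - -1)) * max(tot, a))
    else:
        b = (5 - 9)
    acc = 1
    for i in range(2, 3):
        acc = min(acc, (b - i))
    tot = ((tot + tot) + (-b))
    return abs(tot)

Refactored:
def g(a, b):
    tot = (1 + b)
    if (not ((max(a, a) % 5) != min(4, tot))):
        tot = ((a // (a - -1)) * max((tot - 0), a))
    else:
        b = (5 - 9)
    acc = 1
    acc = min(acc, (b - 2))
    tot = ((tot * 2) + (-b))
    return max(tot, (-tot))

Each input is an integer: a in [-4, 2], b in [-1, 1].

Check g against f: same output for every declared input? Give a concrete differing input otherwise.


Although comparison usage differs; min/max/abs usage differs; constant usage differs; local variable names differ; arithmetic usage differs; boolean connective usage differs; statement counts differ; loop structure differs, 21/21 inputs agree.
verdict: equivalent


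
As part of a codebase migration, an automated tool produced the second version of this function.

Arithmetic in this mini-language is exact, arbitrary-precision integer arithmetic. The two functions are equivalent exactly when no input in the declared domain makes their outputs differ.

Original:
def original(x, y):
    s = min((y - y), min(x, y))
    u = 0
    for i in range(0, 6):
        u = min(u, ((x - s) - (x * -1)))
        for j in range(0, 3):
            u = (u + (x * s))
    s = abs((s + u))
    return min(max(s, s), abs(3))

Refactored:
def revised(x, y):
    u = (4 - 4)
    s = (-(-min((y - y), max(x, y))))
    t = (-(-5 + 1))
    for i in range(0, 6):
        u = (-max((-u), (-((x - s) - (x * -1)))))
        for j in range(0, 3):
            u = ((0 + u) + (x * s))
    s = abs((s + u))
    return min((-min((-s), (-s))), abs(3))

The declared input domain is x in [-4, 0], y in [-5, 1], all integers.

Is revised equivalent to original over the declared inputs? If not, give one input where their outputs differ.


Input x=-2, y=-1: 3 from original versus 2 from revised.
verdict: not equivalent; witness: x=-2, y=-1


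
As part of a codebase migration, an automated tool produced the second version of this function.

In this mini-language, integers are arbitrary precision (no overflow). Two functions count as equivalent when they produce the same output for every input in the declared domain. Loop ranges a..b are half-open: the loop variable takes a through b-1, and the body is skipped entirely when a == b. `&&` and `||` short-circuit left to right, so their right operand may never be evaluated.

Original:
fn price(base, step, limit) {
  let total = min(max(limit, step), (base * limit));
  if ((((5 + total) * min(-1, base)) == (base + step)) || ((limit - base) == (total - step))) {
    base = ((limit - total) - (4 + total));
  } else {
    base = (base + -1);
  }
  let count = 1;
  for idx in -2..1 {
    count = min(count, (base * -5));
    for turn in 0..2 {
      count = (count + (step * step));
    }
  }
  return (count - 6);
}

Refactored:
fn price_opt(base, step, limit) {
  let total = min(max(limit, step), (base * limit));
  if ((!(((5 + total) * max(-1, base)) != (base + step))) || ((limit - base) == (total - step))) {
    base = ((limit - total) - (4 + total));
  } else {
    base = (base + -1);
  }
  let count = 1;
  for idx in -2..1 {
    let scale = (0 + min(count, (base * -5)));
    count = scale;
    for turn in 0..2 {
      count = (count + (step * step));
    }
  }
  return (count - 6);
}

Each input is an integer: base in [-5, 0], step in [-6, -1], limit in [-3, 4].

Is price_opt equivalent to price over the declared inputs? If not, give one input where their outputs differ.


Take base=-3, step=-6, limit=-2.
price: total becomes -2; next ((((5 + total) * min(-1, base)) == (base + step)) || ((limit - base) == (total - step))) evaluates to true; next base becomes -2; next count becomes 1; next at idx=-2:; next count becomes 1; next at turn=0:; next count becomes 37; next at turn=1:; next count becomes 73; next at idx=-1:; next count becomes 10; next at turn=0:; next count becomes 46; next at turn=1:; next count becomes 82; next at idx=0:; next count becomes 10; next at turn=0:; next count becomes 46; next at turn=1:; next count becomes 82; next final value 76
price_opt: total becomes -2; next ((!(((5 + total) * max(-1, base)) != (base + step))) || ((limit - base) == (total - step))) evaluates to false; next base becomes -4; next count becomes 1; next at idx=-2:; next scale becomes 1; next count becomes 1; next at turn=0:; next count becomes 37; next at turn=1:; next count becomes 73; next at idx=-1:; next scale becomes 20; next count becomes 20; next at turn=0:; next count becomes 56; next at turn=1:; next count becomes 92; next at idx=0:; next scale becomes 20; next count becomes 20; next at turn=0:; next count becomes 56; next at turn=1:; next count becomes 92; next final value 86
76 against 86: the behavior changed.
verdict: not equivalent; witness: base=-3, step=-6, limit=-2


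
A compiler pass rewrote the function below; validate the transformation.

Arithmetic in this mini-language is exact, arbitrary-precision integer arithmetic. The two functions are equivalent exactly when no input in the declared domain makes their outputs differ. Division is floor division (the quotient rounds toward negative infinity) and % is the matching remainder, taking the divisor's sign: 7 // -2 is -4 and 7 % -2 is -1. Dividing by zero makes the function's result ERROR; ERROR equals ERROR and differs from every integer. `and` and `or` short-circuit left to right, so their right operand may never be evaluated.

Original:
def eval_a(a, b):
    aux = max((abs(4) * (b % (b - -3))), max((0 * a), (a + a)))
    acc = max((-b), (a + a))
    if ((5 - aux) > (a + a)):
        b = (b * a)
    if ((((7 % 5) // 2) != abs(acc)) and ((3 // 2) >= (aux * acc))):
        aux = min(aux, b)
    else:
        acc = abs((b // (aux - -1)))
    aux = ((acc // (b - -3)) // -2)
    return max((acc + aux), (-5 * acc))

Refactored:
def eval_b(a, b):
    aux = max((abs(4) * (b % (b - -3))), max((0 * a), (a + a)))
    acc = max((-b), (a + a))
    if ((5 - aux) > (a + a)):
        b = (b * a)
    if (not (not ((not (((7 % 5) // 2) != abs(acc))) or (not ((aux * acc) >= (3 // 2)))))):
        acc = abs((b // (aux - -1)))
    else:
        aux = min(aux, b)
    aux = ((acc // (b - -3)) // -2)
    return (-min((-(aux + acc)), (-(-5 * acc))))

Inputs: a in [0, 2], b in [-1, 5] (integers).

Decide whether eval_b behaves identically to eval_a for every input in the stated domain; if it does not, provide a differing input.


Take a=1, b=0.
eval_a: aux becomes 2; next acc becomes 2; next ((5 - aux) > (a + a)) evaluates to true; next b becomes 0; next ((((7 % 5) // 2) != abs(acc)) and ((3 // 2) >= (aux * acc))) evaluates to false; next acc becomes 0; next aux becomes 0; next final value 0
eval_b: aux becomes 2; next acc becomes 2; next ((5 - aux) > (a + a)) evaluates to true; next b becomes 0; next (not (not ((not (((7 % 5) // 2) != abs(acc))) or (not ((aux * acc) >= (3 // 2)))))) evaluates to false; next aux becomes 0; next aux becomes 0; next final value 2
0 and 2 differ, so these are not the same function on this domain.
verdict: not equivalent; witness: a=1, b=0


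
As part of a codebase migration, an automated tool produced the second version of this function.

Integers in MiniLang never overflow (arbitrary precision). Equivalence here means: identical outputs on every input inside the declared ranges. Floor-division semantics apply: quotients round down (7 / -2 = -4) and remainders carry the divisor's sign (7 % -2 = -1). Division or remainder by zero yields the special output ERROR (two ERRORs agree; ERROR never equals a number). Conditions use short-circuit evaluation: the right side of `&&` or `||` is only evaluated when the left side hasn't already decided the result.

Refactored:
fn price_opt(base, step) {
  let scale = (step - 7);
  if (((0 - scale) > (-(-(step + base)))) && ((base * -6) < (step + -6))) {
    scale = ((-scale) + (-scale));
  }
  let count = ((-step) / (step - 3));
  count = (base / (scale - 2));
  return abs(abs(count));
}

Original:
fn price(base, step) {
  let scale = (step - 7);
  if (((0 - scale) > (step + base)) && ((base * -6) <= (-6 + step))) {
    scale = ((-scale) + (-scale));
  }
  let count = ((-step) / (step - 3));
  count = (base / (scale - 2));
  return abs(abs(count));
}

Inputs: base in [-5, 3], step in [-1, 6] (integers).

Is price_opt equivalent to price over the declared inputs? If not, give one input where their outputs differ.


Not equivalent: base=1, step=0 separates them (0 vs 1).
price: scale := -7 | (((0 - scale) > (step + base)) && ((base * -6) <= (-6 + step))): true | scale := 14 | count := 0 | count := 0 | result 0
price_opt: scale := -7 | (((0 - scale) > (-(-(step + base)))) && ((base * -6) < (step + -6))): false | count := 0 | count := -1 | result 1
verdict: not equivalent; witness: base=1, step=0


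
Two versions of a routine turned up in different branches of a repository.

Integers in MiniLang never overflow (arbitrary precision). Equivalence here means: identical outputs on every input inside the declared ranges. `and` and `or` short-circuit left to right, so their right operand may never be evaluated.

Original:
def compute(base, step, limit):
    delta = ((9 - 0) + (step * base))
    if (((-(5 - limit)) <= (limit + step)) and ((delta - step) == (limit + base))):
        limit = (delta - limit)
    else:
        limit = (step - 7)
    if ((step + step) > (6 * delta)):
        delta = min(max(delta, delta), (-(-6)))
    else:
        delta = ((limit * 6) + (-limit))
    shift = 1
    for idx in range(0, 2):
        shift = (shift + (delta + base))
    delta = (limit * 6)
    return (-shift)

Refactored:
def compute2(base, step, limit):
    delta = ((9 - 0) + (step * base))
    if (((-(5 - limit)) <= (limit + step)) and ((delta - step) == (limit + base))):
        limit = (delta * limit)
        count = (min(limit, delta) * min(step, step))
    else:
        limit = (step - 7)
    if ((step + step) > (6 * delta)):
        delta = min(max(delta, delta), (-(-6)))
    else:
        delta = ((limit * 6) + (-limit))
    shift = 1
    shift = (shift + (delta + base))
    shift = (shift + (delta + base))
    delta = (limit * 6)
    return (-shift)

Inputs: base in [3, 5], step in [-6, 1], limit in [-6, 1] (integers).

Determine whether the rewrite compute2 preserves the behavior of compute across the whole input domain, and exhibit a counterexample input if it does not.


Take base=4, step=-2, limit=-1.
compute: delta := 1 | (((-(5 - limit)) <= (limit + step)) and ((delta - step) == (limit + base))): true | limit := 2 | ((step + step) > (6 * delta)): false | delta := 10 | shift := 1 | iter idx=0: | shift := 15 | iter idx=1: | shift := 29 | delta := 12 | result -29
compute2: delta := 1 | (((-(5 - limit)) <= (limit + step)) and ((delta - step) == (limit + base))): true | limit := -1 | count := 2 | ((step + step) > (6 * delta)): false | delta := -5 | shift := 1 | shift := 0 | shift := -1 | delta := -6 | result 1
-29 vs 1 — the two versions disagree here.
verdict: not equivalent; witness: base=4, step=-2, limit=-1


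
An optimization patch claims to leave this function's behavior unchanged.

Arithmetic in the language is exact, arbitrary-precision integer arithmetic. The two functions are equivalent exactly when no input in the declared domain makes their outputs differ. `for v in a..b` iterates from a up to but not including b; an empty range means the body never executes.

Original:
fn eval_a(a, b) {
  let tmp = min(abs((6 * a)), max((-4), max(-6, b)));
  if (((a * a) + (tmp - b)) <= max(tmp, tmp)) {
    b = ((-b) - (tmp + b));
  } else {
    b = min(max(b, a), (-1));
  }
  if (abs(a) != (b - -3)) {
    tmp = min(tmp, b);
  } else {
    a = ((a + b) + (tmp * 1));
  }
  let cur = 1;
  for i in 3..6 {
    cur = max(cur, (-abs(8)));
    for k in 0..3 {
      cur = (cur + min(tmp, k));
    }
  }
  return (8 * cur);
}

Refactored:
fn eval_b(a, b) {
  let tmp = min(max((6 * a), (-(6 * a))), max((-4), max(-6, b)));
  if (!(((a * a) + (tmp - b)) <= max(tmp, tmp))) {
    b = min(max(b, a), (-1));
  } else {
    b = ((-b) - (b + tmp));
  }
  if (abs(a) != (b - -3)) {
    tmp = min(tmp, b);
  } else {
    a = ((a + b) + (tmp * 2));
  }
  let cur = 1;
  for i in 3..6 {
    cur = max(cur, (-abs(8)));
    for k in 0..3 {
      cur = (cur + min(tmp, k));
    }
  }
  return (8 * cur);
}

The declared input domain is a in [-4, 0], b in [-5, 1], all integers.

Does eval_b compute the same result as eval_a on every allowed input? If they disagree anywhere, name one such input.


The suspicious edit (`1` became `2`) never changes the result for any input inside the declared domain.
As a probe, take a=-2, b=-4: eval_a runs tmp=-4, then (((a * a) + (tmp - b)) <= max(tmp, tmp)) is false, then b=-2, then (abs(a) != (b - -3)) is true, then tmp=-4, then cur=1, then (i=3), then cur=1, then (k=0), then cur=-3, then (k=1), then cur=-7, then (k=2), then cur=-11, then (i=4), then cur=-8, then (k=0), then cur=-12, then (k=1), then cur=-16, then (k=2), then cur=-20, then (i=5), then cur=-8, then (k=0), then cur=-12, then (k=1), then cur=-16, then (k=2), then cur=-20, then returns -160; eval_b runs tmp=-4, then (!(((a * a) + (tmp - b)) <= max(tmp, tmp))) is true, then b=-2, then (abs(a) != (b - -3)) is true, then tmp=-4, then cur=1, then (i=3), then cur=1, then (k=0), then cur=-3, then (k=1), then cur=-7, then (k=2), then cur=-11, then (i=4), then cur=-8, then (k=0), then cur=-12, then (k=1), then cur=-16, then (k=2), then cur=-20, then (i=5), then cur=-8, then (k=0), then cur=-12, then (k=1), then cur=-16, then (k=2), then cur=-20, then returns -160; both end at -160.
Sweeping the whole domain (35 inputs) finds no disagreement.
verdict: equivalent


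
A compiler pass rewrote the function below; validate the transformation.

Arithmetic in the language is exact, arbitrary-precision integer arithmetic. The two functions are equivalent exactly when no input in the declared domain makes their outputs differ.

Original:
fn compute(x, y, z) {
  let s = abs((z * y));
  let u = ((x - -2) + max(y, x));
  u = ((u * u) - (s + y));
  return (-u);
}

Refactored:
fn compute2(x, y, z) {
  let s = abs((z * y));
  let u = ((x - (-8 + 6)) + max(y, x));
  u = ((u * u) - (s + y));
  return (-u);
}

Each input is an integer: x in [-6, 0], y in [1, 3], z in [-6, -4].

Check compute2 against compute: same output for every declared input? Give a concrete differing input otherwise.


Equivalent — the differences include constant usage differs, plus arithmetic usage differs, yet no declared input distinguishes the two.
As a probe, take x=-6, y=2, z=-6: compute runs s=12, then u=-2, then u=-10, then returns 10; compute2 runs s=12, then u=-2, then u=-10, then returns 10; both end at 10.
Checked all 63 inputs in the declared domain: the outputs agree on every one.
verdict: equivalent


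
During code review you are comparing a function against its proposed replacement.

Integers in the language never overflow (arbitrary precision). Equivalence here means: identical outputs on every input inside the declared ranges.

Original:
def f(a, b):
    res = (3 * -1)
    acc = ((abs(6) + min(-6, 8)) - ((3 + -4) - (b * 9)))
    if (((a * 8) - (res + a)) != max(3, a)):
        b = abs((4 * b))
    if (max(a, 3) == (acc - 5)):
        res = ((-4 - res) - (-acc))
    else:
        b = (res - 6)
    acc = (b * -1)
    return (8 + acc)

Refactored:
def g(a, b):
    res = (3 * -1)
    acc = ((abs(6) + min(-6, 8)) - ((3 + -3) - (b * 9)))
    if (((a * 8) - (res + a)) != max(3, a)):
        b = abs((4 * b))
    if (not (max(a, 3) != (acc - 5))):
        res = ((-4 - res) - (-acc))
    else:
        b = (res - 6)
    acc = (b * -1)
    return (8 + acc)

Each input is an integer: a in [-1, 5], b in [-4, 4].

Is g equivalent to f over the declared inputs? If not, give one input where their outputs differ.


Consider the input a=4, b=1.
f: res := -3 | acc := 10 | (((a * 8) - (res + a)) != max(3, a)): true | b := 4 | (max(a, 3) == (acc - 5)): false | b := -9 | acc := 9 | result 17
g: res := -3 | acc := 9 | (((a * 8) - (res + a)) != max(3, a)): true | b := 4 | (not (max(a, 3) != (acc - 5))): true | res := 8 | acc := -4 | result 4
17 != 4, so the rewrite changes behavior.
verdict: not equivalent; witness: a=4, b=1


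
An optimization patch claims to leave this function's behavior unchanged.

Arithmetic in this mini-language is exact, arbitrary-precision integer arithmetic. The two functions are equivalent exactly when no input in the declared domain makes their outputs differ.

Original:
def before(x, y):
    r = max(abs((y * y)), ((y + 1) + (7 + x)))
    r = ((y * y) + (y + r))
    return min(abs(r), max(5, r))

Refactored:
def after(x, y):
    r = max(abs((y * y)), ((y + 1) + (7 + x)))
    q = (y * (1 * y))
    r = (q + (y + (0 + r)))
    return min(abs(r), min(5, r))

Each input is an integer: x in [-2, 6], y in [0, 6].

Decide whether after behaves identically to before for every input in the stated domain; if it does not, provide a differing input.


At x=-2, y=0: before gives 6, after gives 5.
verdict: not equivalent; witness: x=-2, y=0


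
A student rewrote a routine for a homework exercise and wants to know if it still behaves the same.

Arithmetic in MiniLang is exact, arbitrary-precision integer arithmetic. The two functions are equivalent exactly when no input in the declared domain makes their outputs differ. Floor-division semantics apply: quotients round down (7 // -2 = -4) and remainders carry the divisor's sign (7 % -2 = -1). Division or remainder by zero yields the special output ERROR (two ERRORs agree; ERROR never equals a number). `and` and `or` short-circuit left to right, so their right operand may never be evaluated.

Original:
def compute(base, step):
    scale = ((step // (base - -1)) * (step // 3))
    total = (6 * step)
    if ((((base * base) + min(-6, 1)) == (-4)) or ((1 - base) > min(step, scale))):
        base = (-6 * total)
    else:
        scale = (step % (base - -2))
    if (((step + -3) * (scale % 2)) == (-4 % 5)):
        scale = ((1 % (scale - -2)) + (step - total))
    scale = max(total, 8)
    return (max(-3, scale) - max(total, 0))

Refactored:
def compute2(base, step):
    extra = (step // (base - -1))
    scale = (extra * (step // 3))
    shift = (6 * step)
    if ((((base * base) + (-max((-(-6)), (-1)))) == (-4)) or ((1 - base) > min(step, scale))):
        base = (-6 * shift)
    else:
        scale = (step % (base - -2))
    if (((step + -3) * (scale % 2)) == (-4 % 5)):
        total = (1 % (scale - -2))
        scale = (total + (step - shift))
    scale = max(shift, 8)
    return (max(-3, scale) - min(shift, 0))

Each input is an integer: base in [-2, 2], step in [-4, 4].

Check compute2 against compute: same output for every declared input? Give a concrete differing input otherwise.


base=-2, step=-4 yields 8 from compute but 32 from compute2.
verdict: not equivalent; witness: base=-2, step=-4


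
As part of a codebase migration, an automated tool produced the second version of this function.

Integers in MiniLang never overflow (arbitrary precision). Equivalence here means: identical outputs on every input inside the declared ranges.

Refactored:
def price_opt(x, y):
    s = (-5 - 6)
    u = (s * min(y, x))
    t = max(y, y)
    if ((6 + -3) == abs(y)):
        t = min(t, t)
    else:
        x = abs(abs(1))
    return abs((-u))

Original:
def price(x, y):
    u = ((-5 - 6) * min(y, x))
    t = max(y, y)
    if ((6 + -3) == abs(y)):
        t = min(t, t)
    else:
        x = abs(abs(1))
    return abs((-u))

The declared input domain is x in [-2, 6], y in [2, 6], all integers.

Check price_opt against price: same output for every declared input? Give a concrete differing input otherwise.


The two are interchangeable: local variable names differ, plus statement counts differ, and every declared input agrees.
As a probe, take x=3, y=6: price runs u = -33; t = 6; ((6 + -3) == abs(y)) -> false; x = 1; return 33; price_opt runs s = -11; u = -33; t = 6; ((6 + -3) == abs(y)) -> false; x = 1; return 33; both end at 33.
Across all 45 domain points the two functions coincide.
verdict: equivalent


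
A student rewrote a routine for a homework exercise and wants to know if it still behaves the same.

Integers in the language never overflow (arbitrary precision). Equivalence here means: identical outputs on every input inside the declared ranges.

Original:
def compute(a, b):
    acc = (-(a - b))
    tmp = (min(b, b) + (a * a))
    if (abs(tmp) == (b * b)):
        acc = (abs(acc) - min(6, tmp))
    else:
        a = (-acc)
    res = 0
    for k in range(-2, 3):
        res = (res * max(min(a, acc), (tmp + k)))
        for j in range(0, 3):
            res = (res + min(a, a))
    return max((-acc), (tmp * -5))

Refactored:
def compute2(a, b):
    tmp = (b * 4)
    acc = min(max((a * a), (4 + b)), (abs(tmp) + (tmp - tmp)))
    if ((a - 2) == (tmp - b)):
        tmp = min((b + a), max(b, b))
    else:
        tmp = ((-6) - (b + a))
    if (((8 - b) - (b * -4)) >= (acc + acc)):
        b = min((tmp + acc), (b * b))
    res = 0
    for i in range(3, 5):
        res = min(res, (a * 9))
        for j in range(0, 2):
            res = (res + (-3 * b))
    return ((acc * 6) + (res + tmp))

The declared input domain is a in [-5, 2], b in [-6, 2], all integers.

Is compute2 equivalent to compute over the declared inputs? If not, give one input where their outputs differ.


Run the pair on a=-5, b=-6.
compute: acc becomes -1; next tmp becomes 19; next (abs(tmp) == (b * b)) evaluates to false; next a becomes 1; next res becomes 0; next at k=-2:; next res becomes 0; next at j=0:; next res becomes 1; next at j=1:; next res becomes 2; next at j=2:; next res becomes 3; next at k=-1:; next res becomes 54; next at j=0:; next res becomes 55; next at j=1:; next res becomes 56; next at j=2:; next res becomes 57; next at k=0:; next res becomes 1083; next at j=0:; next res becomes 1084; next at j=1:; next res becomes 1085; next at j=2:; next res becomes 1086; next at k=1:; next res becomes 21720; next at j=0:; next res becomes 21721; next at j=1:; next res becomes 21722; next at j=2:; next res becomes 21723; next at k=2:; next res becomes 456183; next at j=0:; next res becomes 456184; next at j=1:; next res becomes 456185; next at j=2:; next res becomes 456186; next final value 1
compute2: tmp becomes -24; next acc becomes 24; next ((a - 2) == (tmp - b)) evaluates to false; next tmp becomes 5; next (((8 - b) - (b * -4)) >= (acc + acc)) evaluates to false; next res becomes 0; next at i=3:; next res becomes -45; next at j=0:; next res becomes -27; next at j=1:; next res becomes -9; next at i=4:; next res becomes -45; next at j=0:; next res becomes -27; next at j=1:; next res becomes -9; next final value 140
1 != 140, so the rewrite changes behavior.
verdict: not equivalent; witness: a=-5, b=-6


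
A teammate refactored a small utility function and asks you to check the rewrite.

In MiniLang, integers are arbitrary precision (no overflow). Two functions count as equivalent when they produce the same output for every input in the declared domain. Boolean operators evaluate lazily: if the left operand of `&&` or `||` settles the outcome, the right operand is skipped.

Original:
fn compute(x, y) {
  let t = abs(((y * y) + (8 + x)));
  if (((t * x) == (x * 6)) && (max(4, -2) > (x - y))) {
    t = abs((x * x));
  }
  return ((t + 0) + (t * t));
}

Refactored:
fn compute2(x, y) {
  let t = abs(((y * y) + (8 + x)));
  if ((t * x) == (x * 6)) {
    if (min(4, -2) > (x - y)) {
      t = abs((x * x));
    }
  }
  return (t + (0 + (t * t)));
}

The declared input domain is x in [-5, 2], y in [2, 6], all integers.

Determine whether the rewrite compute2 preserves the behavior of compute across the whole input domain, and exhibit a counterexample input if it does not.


Consider the input x=0, y=2.
compute: t=12, then (((t * x) == (x * 6)) && (max(4, -2) > (x - y))) is true, then t=0, then returns 0
compute2: t=12, then ((t * x) == (x * 6)) is true, then (min(4, -2) > (x - y)) is false, then returns 156
0 against 156: the behavior changed.
verdict: not equivalent; witness: x=0, y=2


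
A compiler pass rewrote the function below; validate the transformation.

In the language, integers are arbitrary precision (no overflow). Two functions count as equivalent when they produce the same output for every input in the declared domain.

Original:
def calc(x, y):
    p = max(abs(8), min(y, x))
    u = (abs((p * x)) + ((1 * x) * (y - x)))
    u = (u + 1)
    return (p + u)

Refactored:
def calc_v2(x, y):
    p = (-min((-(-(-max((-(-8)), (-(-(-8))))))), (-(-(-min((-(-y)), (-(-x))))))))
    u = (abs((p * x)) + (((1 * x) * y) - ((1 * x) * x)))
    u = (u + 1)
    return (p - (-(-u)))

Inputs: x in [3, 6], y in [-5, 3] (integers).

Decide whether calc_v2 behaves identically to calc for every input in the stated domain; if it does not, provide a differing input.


Evaluate both at x=3, y=-5.
calc: p := 8 | u := 0 | u := 1 | result 9
calc_v2: p := 8 | u := 0 | u := 1 | result 7
9 against 7: the behavior changed.
verdict: not equivalent; witness: x=3, y=-5


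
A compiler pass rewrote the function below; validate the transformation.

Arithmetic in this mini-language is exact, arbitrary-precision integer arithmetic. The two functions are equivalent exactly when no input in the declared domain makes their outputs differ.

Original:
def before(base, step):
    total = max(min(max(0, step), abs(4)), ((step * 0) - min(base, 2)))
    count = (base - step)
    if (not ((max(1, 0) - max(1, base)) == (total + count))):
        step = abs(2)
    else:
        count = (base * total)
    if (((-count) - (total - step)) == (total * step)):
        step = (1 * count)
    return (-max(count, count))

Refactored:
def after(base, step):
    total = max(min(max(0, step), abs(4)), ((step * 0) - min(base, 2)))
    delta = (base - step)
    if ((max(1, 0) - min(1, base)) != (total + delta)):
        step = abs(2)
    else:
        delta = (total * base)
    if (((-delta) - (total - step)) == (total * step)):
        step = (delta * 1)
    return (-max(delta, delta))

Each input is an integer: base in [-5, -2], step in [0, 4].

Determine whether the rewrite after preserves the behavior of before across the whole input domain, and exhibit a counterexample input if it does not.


At base=-5, step=0: before gives 25, after gives 5.
verdict: not equivalent; witness: base=-5, step=0


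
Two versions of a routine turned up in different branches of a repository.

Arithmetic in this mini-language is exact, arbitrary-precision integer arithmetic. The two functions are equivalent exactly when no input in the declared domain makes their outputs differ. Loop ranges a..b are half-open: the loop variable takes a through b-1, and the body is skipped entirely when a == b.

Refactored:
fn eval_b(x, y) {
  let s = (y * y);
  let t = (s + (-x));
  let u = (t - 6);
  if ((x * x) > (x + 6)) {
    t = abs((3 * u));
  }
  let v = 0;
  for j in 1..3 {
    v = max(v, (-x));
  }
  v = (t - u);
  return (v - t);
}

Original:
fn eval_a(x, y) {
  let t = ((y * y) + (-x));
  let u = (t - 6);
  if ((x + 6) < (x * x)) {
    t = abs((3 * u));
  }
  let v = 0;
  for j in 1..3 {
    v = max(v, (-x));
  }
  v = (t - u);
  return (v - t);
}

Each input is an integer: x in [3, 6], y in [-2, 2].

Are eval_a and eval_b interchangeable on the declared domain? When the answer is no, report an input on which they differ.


The two are interchangeable: local variable names differ, and comparison usage differs, and statement counts differ, and every declared input agrees.
Tracing x=4, y=1: eval_a: t := -3 | u := -9 | ((x + 6) < (x * x)): true | t := 27 | v := 0 | iter j=1: | v := 0 | iter j=2: | v := 0 | v := 36 | result 9 | eval_b: s := 1 | t := -3 | u := -9 | ((x * x) > (x + 6)): true | t := 27 | v := 0 | iter j=1: | v := 0 | iter j=2: | v := 0 | v := 36 | result 9 — matching result 9.
Checked all 20 inputs in the declared domain: the outputs agree on every one.
verdict: equivalent


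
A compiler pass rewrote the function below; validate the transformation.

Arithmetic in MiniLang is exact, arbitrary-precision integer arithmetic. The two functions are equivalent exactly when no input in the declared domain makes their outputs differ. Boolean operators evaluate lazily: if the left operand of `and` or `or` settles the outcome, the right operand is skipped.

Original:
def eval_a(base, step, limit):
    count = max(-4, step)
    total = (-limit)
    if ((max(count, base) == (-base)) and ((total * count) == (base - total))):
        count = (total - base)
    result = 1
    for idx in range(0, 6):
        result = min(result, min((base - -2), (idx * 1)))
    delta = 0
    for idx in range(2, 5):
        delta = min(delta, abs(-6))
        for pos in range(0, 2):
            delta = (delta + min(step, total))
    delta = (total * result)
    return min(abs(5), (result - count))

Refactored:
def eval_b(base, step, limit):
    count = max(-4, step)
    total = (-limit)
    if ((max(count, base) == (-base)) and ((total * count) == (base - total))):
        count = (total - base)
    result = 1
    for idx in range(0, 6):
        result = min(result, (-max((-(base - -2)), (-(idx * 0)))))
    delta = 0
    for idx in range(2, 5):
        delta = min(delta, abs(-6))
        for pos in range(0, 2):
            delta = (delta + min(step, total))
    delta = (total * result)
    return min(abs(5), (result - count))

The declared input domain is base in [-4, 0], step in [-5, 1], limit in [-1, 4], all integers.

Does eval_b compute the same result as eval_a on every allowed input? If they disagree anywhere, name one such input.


Although `1` became `0`, no input in the stated domain can expose it.
Spot check at base=0, step=1, limit=-1 — eval_a: count=1, then total=1, then ((max(count, base) == (-base)) and ((total * count) == (base - total))) is false, then result=1, then (idx=0), then result=0, then (idx=1), then result=0, then (idx=2), then result=0, then (idx=3), then result=0, then (idx=4), then result=0, then (idx=5), then result=0, then delta=0, then (idx=2), then delta=0, then (pos=0), then delta=1, then (pos=1), then delta=2, then (idx=3), then delta=2, then (pos=0), then delta=3, then (pos=1), then delta=4, then (idx=4), then delta=4, then (pos=0), then delta=5, then (pos=1), then delta=6, then delta=0, then returns -1. eval_b: count=1, then total=1, then ((max(count, base) == (-base)) and ((total * count) == (base - total))) is false, then result=1, then (idx=0), then result=0, then (idx=1), then result=0, then (idx=2), then result=0, then (idx=3), then result=0, then (idx=4), then result=0, then (idx=5), then result=0, then delta=0, then (idx=2), then delta=0, then (pos=0), then delta=1, then (pos=1), then delta=2, then (idx=3), then delta=2, then (pos=0), then delta=3, then (pos=1), then delta=4, then (idx=4), then delta=4, then (pos=0), then delta=5, then (pos=1), then delta=6, then delta=0, then returns -1. Both give -1.
An exhaustive pass over the 210 declared inputs shows identical outputs.
verdict: equivalent
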